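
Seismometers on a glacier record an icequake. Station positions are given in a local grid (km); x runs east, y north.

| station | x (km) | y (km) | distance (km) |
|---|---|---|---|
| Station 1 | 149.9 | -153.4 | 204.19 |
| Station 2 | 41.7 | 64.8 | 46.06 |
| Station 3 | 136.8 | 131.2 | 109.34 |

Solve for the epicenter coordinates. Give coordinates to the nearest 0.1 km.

(79.3, 38.2)

Circle about each station: (x − 149.9)² + (y + 153.4)² = 204.19²; (x − 41.7)² + (y − 64.8)² = 46.06²; (x − 136.8)² + (y − 131.2)² = 109.34².
Subtracting pairs of circle equations eliminates x²+y² and gives linear equations (the radical axes):
-216.4 x + 436.4 y = -491.61
-26.2 x + 569.2 y = 19664.43
Solving the 2×2 system: x ≈ 79.3, y ≈ 38.2 km.
Check against Station 1 (with the unrounded x, y): √((x − 149.9)²+(y + 153.4)²) = 204.19 ≈ 204.19 km. ✓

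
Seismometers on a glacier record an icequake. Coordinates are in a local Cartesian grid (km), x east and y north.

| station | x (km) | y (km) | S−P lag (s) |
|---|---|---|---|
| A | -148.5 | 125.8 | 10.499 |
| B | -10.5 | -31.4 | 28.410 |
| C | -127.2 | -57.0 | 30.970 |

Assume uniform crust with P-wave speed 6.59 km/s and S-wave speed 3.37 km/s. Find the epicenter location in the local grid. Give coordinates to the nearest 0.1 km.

x ≈ -80.8 km, y ≈ 151.5 km

Distance from S−P lag: d = Δt · v_P v_S / (v_P − v_S) = Δt · (6.59·3.37)/(6.59−3.37) ≈ 6.8970·Δt.
So d_A = 72.41, d_B = 195.94, d_C = 213.60 km.
Circle about each station: (x + 148.5)² + (y − 125.8)² = 72.41²; (x + 10.5)² + (y + 31.4)² = 195.94²; (x + 127.2)² + (y + 57.0)² = 213.60².
Subtracting the A equation from the B and C equations removes the quadratic terms:
276.0 x − 314.4 y = -69930.96
42.6 x − 365.6 y = -58830.80
Solving the 2×2 system: x ≈ -80.8, y ≈ 151.5 km.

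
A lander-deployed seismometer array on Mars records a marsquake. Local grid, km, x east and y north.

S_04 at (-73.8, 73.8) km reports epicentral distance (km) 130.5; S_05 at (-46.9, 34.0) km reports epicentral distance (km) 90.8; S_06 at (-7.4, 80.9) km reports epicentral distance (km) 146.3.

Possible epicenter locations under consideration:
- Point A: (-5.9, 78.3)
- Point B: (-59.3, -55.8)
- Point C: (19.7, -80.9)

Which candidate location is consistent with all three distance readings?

For each candidate, compare |candidate − station| to the reported distance:
Point A: residuals S_04 62.5, S_05 30.4, S_06 143.3 → max 143.3 km
Point B: residuals S_04 0.1, S_05 0.1, S_06 0.1 → max 0.1 km
Point C: residuals S_04 50.3, S_05 42.0, S_06 17.8 → max 50.3 km
Only Point B has all residuals ≈ 0.

Point B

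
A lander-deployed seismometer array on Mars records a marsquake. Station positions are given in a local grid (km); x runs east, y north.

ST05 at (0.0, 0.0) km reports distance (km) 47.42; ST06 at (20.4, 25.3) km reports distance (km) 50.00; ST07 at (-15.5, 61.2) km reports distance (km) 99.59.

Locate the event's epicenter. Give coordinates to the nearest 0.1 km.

(43.4, -19.1)

Circle about each station: x² + y² = 47.42²; (x − 20.4)² + (y − 25.3)² = 50.00²; (x + 15.5)² + (y − 61.2)² = 99.59².
Subtracting the ST05 equation from the ST06 and ST07 equations removes the quadratic terms:
40.8 x + 50.6 y = 804.91
-31.0 x + 122.4 y = -3683.82
Solving the 2×2 system: x ≈ 43.4, y ≈ -19.1 km.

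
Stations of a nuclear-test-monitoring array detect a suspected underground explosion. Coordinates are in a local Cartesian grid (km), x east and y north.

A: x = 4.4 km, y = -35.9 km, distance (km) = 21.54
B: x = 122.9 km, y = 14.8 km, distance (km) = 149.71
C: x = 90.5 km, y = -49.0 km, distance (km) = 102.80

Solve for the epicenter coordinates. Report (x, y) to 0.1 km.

Circle about each station: (x − 4.4)² + (y + 35.9)² = 21.54²; (x − 122.9)² + (y − 14.8)² = 149.71²; (x − 90.5)² + (y + 49.0)² = 102.80².
Subtracting the A equation from the B and C equations removes the quadratic terms:
237.0 x + 101.4 y = -7933.83
172.2 x − 26.2 y = -820.79
Solving the 2×2 system: x ≈ -12.3, y ≈ -49.5 km.

x ≈ -12.3 km, y ≈ -49.5 km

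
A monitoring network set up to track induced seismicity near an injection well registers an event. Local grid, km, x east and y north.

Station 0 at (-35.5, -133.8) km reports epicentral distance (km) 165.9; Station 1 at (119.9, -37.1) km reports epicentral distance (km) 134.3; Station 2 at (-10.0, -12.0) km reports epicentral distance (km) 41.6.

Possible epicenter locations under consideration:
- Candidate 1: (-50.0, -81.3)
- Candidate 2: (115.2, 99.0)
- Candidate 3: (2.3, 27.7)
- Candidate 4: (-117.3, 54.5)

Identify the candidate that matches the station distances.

For each candidate, compare |candidate − station| to the reported distance:
Candidate 1: residuals Station 0 111.4, Station 1 41.3, Station 2 38.4 → max 111.4 km
Candidate 2: residuals Station 0 111.4, Station 1 1.9, Station 2 125.7 → max 125.7 km
Candidate 3: residuals Station 0 0.0, Station 1 0.0, Station 2 0.0 → max 0.0 km
Candidate 4: residuals Station 0 39.4, Station 1 120.0, Station 2 84.6 → max 120.0 km
Only Candidate 3 has all residuals ≈ 0.

Candidate 3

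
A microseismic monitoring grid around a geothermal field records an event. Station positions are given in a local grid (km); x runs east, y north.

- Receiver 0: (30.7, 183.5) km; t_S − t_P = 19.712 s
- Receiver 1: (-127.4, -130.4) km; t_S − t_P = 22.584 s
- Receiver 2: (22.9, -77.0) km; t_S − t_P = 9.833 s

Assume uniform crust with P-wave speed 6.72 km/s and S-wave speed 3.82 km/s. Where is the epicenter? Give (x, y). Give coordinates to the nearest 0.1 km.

(15.2, 9.7)

Distance from S−P lag: d = Δt · v_P v_S / (v_P − v_S) = Δt · (6.72·3.82)/(6.72−3.82) ≈ 8.8519·Δt.
So d_Receiver 0 = 174.49, d_Receiver 1 = 199.91, d_Receiver 2 = 87.04 km.
Circle about each station: (x − 30.7)² + (y − 183.5)² = 174.49²; (x + 127.4)² + (y + 130.4)² = 199.91²; (x − 22.9)² + (y + 77.0)² = 87.04².
Subtracting the Receiver 0 equation from the Receiver 1 and Receiver 2 equations removes the quadratic terms:
-316.2 x − 627.8 y = -10897.07
-15.6 x − 521.0 y = -5290.53
Solving the 2×2 system: x ≈ 15.2, y ≈ 9.7 km.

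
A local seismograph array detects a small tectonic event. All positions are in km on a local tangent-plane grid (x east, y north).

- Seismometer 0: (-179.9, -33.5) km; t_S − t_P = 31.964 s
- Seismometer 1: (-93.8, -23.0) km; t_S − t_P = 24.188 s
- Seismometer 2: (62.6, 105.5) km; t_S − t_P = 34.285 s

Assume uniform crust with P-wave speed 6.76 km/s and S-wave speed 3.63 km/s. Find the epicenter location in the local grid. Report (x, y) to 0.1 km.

Distance from S−P lag: d = Δt · v_P v_S / (v_P − v_S) = Δt · (6.76·3.63)/(6.76−3.63) ≈ 7.8399·Δt.
So d_Seismometer 0 = 250.59, d_Seismometer 1 = 189.63, d_Seismometer 2 = 268.79 km.
Circle about each station: (x + 179.9)² + (y + 33.5)² = 250.59²; (x + 93.8)² + (y + 23.0)² = 189.63²; (x − 62.6)² + (y − 105.5)² = 268.79².
Subtracting pairs of circle equations eliminates x²+y² and gives linear equations (the radical axes):
172.2 x + 21.0 y = 2676.99
485.0 x + 278.0 y = -27889.97
Solving the 2×2 system: x ≈ 35.3, y ≈ -161.9 km.

x ≈ 35.3 km, y ≈ -161.9 km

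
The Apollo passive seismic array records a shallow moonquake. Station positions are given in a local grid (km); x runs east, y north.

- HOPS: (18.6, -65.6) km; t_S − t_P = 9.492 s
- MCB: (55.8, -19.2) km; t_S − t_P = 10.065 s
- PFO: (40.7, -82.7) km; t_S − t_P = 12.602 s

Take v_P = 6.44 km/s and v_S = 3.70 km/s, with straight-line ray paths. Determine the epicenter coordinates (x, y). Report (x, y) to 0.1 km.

x ≈ -29.2 km, y ≈ 1.7 km

Distance from S−P lag: d = Δt · v_P v_S / (v_P − v_S) = Δt · (6.44·3.70)/(6.44−3.70) ≈ 8.6964·Δt.
So d_HOPS = 82.55, d_MCB = 87.53, d_PFO = 109.59 km.
Circle about each station: (x − 18.6)² + (y + 65.6)² = 82.55²; (x − 55.8)² + (y + 19.2)² = 87.53²; (x − 40.7)² + (y + 82.7)² = 109.59².
Subtracting pairs of circle equations eliminates x²+y² and gives linear equations (the radical axes):
74.4 x + 92.8 y = -2014.04
44.2 x − 34.2 y = -1349.01
Solving the 2×2 system: x ≈ -29.2, y ≈ 1.7 km.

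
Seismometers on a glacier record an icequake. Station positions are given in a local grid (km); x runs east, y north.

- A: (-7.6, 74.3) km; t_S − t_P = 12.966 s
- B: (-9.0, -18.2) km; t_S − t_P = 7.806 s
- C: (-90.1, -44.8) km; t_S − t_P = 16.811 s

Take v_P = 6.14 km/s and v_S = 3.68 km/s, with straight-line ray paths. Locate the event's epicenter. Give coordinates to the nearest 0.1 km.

Distance from S−P lag: d = Δt · v_P v_S / (v_P − v_S) = Δt · (6.14·3.68)/(6.14−3.68) ≈ 9.1850·Δt.
So d_A = 119.09, d_B = 71.70, d_C = 154.41 km.
Circle about each station: (x + 7.6)² + (y − 74.3)² = 119.09²; (x + 9.0)² + (y + 18.2)² = 71.70²; (x + 90.1)² + (y + 44.8)² = 154.41².
Subtracting the A equation from the B and C equations removes the quadratic terms:
-2.8 x − 185.0 y = 3875.53
-165.0 x − 238.2 y = -5113.22
Solving the 2×2 system: x ≈ 62.6, y ≈ -21.9 km.

62.6 km east, -21.9 km north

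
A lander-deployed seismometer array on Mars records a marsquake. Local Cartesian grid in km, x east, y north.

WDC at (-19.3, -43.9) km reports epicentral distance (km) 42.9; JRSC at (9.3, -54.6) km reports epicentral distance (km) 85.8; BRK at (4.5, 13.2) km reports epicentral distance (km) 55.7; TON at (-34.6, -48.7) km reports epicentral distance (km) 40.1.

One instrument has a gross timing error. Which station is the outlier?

JRSC

Solve using three stations at a time. Using WDC, BRK, TON (subtract circle equations pairwise → linear system) gives (x, y) ≈ (-45.8, -10.4).
Distances from that point to each station vs reported:
  WDC: calculated 42.7 vs reported 42.9 → residual 0.2 km
  JRSC: calculated 70.7 vs reported 85.8 → residual 15.1 km
  BRK: calculated 55.6 vs reported 55.7 → residual 0.1 km
  TON: calculated 39.9 vs reported 40.1 → residual 0.2 km
WDC, BRK, TON are mutually consistent (residuals ≈ 0); JRSC is off by 15.1 km.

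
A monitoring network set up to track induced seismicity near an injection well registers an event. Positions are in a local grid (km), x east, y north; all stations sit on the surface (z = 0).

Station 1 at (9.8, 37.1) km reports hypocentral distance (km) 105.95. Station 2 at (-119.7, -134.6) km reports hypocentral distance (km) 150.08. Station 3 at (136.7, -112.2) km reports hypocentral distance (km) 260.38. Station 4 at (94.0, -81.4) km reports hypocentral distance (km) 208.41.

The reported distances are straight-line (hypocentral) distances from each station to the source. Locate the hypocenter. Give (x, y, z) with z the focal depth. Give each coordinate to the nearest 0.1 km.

Each station gives a sphere (x−x_i)² + (y−y_i)² + z² = d_i² (stations at z=0).
Subtracting the Station 1 sphere from Station 2 and Station 3: z² cancels, leaving linear equations in x and y:
-259.0 x − 343.4 y = 19674.20
253.8 x − 298.6 y = -26769.06
Solving: x ≈ -91.598, y ≈ 11.793 km (keep extra digits for the depth step; rounded: -91.6, 11.8).
Then from the Station 1 sphere: z² = 105.95² − (x − 9.8)² − (y − 37.1)² with x = -91.598, y = 11.793, so z ≈ 17.418 ≈ 17.4 km.

x ≈ -91.6 km, y ≈ 11.8 km, depth ≈ 17.4 km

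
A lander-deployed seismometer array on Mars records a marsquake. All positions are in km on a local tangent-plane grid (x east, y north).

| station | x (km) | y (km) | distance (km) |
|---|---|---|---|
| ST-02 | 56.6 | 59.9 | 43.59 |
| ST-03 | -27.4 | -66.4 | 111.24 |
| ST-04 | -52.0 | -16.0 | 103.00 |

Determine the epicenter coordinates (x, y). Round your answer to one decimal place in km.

x ≈ 45.3 km, y ≈ 17.8 km

Circle about each station: (x − 56.6)² + (y − 59.9)² = 43.59²; (x + 27.4)² + (y + 66.4)² = 111.24²; (x + 52.0)² + (y + 16.0)² = 103.00².
Subtracting the ST-02 equation from the ST-03 and ST-04 equations removes the quadratic terms:
-168.0 x − 252.6 y = -12106.10
-217.2 x − 151.8 y = -12540.48
Solving the 2×2 system: x ≈ 45.3, y ≈ 17.8 km.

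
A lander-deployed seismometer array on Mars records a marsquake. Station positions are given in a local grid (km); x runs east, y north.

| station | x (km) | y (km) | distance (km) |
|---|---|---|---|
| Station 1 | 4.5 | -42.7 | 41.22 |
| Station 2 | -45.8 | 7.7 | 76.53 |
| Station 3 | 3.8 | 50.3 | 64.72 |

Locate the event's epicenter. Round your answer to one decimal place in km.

Circle about each station: (x − 4.5)² + (y + 42.7)² = 41.22²; (x + 45.8)² + (y − 7.7)² = 76.53²; (x − 3.8)² + (y − 50.3)² = 64.72².
Subtracting the Station 1 equation from the Station 2 and Station 3 equations removes the quadratic terms:
-100.6 x + 100.8 y = -3844.36
-1.4 x + 186.0 y = -1788.60
Solving the 2×2 system: x ≈ 28.8, y ≈ -9.4 km.

x ≈ 28.8 km, y ≈ -9.4 km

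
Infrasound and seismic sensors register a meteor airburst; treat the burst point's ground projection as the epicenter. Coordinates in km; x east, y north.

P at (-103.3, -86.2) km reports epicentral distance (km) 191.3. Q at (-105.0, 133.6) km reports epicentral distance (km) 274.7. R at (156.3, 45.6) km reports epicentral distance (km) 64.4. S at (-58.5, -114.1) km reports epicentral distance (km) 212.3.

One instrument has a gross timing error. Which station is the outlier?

Solve using three stations at a time. Using Q, R, S (subtract circle equations pairwise → linear system) gives (x, y) ≈ (127.8, -12.3).
Distances from that point to each station vs reported:
  P: calculated 242.6 vs reported 191.3 → residual 51.3 km
  Q: calculated 274.7 vs reported 274.7 → residual 0.0 km
  R: calculated 64.5 vs reported 64.4 → residual 0.1 km
  S: calculated 212.3 vs reported 212.3 → residual 0.0 km
Q, R, S are mutually consistent (residuals ≈ 0); P is off by 51.3 km.

P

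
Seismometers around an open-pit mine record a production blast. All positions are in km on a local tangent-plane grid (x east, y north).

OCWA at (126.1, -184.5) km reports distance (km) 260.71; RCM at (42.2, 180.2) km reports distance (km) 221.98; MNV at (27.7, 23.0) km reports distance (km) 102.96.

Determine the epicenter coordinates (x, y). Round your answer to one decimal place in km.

Circle about each station: (x − 126.1)² + (y + 184.5)² = 260.71²; (x − 42.2)² + (y − 180.2)² = 221.98²; (x − 27.7)² + (y − 23.0)² = 102.96².
Subtracting the OCWA equation from the RCM and MNV equations removes the quadratic terms:
-167.8 x + 729.4 y = 3006.00
-196.8 x + 415.0 y = 8723.77
Solving the 2×2 system: x ≈ -69.2, y ≈ -11.8 km.

(-69.2, -11.8)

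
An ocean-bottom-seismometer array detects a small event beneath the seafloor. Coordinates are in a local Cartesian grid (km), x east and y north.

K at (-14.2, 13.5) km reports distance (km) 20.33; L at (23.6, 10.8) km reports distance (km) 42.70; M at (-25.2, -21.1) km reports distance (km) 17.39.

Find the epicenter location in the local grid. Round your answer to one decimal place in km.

-15.3 km east, -6.8 km north

Circle about each station: (x + 14.2)² + (y − 13.5)² = 20.33²; (x − 23.6)² + (y − 10.8)² = 42.70²; (x + 25.2)² + (y + 21.1)² = 17.39².
Subtracting the K equation from the L and M equations removes the quadratic terms:
75.6 x − 5.4 y = -1120.27
-22.0 x − 69.2 y = 807.26
Solving the 2×2 system: x ≈ -15.3, y ≈ -6.8 km.
Check against K (with the unrounded x, y): √((x + 14.2)²+(y − 13.5)²) = 20.33 ≈ 20.33 km. ✓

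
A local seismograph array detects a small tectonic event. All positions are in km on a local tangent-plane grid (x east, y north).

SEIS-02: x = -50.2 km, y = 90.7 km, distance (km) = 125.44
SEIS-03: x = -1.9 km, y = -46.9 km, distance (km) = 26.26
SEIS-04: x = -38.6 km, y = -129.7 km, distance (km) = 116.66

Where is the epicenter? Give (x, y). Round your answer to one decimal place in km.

x ≈ 5.5 km, y ≈ -21.7 km

Circle about each station: (x + 50.2)² + (y − 90.7)² = 125.44²; (x + 1.9)² + (y + 46.9)² = 26.26²; (x + 38.6)² + (y + 129.7)² = 116.66².
Subtracting the SEIS-02 equation from the SEIS-03 and SEIS-04 equations removes the quadratic terms:
96.6 x − 275.2 y = 6502.30
23.2 x − 440.8 y = 9691.16
Solving the 2×2 system: x ≈ 5.5, y ≈ -21.7 km.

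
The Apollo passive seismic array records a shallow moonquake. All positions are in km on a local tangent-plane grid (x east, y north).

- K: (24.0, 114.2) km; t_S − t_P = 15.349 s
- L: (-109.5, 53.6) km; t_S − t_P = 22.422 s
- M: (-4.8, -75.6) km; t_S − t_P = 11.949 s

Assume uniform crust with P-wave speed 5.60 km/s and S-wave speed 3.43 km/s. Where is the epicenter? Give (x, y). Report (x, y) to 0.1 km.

Distance from S−P lag: d = Δt · v_P v_S / (v_P − v_S) = Δt · (5.60·3.43)/(5.60−3.43) ≈ 8.8516·Δt.
So d_K = 135.86, d_L = 198.47, d_M = 105.77 km.
Circle about each station: (x − 24.0)² + (y − 114.2)² = 135.86²; (x + 109.5)² + (y − 53.6)² = 198.47²; (x + 4.8)² + (y + 75.6)² = 105.77².
Subtracting pairs of circle equations eliminates x²+y² and gives linear equations (the radical axes):
-267.0 x − 121.2 y = -19686.83
-57.6 x − 379.6 y = -608.59
Solving the 2×2 system: x ≈ 78.4, y ≈ -10.3 km.

(78.4, -10.3)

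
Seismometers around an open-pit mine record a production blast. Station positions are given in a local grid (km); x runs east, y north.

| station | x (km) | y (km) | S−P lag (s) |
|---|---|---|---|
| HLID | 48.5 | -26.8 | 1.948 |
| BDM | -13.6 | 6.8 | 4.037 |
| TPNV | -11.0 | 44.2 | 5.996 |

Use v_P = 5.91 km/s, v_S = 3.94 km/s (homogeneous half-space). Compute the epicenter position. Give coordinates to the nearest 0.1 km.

(29.3, -14.1)

Distance from S−P lag: d = Δt · v_P v_S / (v_P − v_S) = Δt · (5.91·3.94)/(5.91−3.94) ≈ 11.8200·Δt.
So d_HLID = 23.03, d_BDM = 47.72, d_TPNV = 70.87 km.
Circle about each station: (x − 48.5)² + (y + 26.8)² = 23.03²; (x + 13.6)² + (y − 6.8)² = 47.72²; (x + 11.0)² + (y − 44.2)² = 70.87².
Subtracting the HLID equation from the BDM and TPNV equations removes the quadratic terms:
-124.2 x + 67.2 y = -4586.11
-119.0 x + 142.0 y = -5488.03
Solving the 2×2 system: x ≈ 29.3, y ≈ -14.1 km.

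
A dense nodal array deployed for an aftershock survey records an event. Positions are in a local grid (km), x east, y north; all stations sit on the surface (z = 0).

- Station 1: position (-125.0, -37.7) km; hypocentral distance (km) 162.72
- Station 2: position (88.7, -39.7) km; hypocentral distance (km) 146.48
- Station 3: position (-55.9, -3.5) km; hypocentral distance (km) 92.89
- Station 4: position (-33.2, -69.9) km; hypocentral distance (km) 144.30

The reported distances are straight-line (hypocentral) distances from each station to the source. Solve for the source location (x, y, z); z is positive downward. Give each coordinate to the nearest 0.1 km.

x ≈ -5.4 km, y ≈ 68.5 km, depth ≈ 29.9 km

Each station gives a sphere (x−x_i)² + (y−y_i)² + z² = d_i² (stations at z=0).
Subtracting the Station 1 sphere from Station 2 and Station 3: z² cancels, leaving linear equations in x and y:
427.4 x − 4.0 y = -2581.10
138.2 x + 68.4 y = 3940.02
Solving: x ≈ -5.398, y ≈ 68.509 km (keep extra digits for the depth step; rounded: -5.4, 68.5).
Then from the Station 1 sphere: z² = 162.72² − (x + 125.0)² − (y + 37.7)² with x = -5.398, y = 68.509, so z ≈ 29.880 ≈ 29.9 km.
Check against Station 4 (with the unrounded solution): distance 144.30 ≈ 144.30 km. ✓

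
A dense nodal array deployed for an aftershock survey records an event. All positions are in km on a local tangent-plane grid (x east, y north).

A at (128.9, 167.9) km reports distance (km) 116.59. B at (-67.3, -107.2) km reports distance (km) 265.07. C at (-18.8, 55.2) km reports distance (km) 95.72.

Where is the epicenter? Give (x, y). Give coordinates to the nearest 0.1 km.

Circle about each station: (x − 128.9)² + (y − 167.9)² = 116.59²; (x + 67.3)² + (y + 107.2)² = 265.07²; (x + 18.8)² + (y − 55.2)² = 95.72².
Subtracting the A equation from the B and C equations removes the quadratic terms:
-392.4 x − 550.2 y = -85453.37
-295.4 x − 225.4 y = -36974.23
Solving the 2×2 system: x ≈ 14.6, y ≈ 144.9 km.

x ≈ 14.6 km, y ≈ 144.9 km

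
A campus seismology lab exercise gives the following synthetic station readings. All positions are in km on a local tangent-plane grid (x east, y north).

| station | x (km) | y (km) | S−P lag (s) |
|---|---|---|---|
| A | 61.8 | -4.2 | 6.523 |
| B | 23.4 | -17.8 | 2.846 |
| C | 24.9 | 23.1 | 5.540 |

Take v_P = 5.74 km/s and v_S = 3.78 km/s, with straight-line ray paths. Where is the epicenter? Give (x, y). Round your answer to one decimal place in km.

(-5.6, -30.1)

Distance from S−P lag: d = Δt · v_P v_S / (v_P − v_S) = Δt · (5.74·3.78)/(5.74−3.78) ≈ 11.0700·Δt.
So d_A = 72.21, d_B = 31.51, d_C = 61.33 km.
Circle about each station: (x − 61.8)² + (y + 4.2)² = 72.21²; (x − 23.4)² + (y + 17.8)² = 31.51²; (x − 24.9)² + (y − 23.1)² = 61.33².
Subtracting the A equation from the B and C equations removes the quadratic terms:
-76.8 x − 27.2 y = 1248.92
-73.8 x + 54.6 y = -1230.34
Solving the 2×2 system: x ≈ -5.6, y ≈ -30.1 km.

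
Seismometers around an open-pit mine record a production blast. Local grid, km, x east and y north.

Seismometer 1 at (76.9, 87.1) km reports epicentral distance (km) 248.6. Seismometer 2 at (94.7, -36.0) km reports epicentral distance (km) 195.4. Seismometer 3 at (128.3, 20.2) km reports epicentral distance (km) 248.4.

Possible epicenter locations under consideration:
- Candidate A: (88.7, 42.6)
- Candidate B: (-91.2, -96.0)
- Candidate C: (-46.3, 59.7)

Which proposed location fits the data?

Candidate B

For each candidate, compare |candidate − station| to the reported distance:
Candidate A: residuals Seismometer 1 202.6, Seismometer 2 116.6, Seismometer 3 202.9 → max 202.9 km
Candidate B: residuals Seismometer 1 0.0, Seismometer 2 0.1, Seismometer 3 0.0 → max 0.1 km
Candidate C: residuals Seismometer 1 122.4, Seismometer 2 25.0, Seismometer 3 69.4 → max 122.4 km
Only Candidate B has all residuals ≈ 0.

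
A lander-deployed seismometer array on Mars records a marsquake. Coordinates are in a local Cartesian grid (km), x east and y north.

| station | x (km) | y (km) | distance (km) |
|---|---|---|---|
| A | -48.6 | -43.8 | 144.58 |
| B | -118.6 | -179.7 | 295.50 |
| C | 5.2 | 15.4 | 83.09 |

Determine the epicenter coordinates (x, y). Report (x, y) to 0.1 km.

x ≈ -13.3 km, y ≈ 96.4 km

Circle about each station: (x + 48.6)² + (y + 43.8)² = 144.58²; (x + 118.6)² + (y + 179.7)² = 295.50²; (x − 5.2)² + (y − 15.4)² = 83.09².
Subtracting pairs of circle equations eliminates x²+y² and gives linear equations (the radical axes):
-140.0 x − 271.8 y = -24339.22
107.6 x + 118.4 y = 9983.23
Solving the 2×2 system: x ≈ -13.3, y ≈ 96.4 km.
Check against A (with the unrounded x, y): √((x + 48.6)²+(y + 43.8)²) = 144.57 ≈ 144.58 km. ✓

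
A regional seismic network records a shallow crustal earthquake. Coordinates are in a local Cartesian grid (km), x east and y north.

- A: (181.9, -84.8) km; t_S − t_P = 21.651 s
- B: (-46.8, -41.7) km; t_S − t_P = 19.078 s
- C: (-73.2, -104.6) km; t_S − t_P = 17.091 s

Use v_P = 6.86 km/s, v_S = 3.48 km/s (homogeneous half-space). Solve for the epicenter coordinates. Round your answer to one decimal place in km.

Distance from S−P lag: d = Δt · v_P v_S / (v_P − v_S) = Δt · (6.86·3.48)/(6.86−3.48) ≈ 7.0630·Δt.
So d_A = 152.92, d_B = 134.75, d_C = 120.71 km.
Circle about each station: (x − 181.9)² + (y + 84.8)² = 152.92²; (x + 46.8)² + (y + 41.7)² = 134.75²; (x + 73.2)² + (y + 104.6)² = 120.71².
Subtracting pairs of circle equations eliminates x²+y² and gives linear equations (the radical axes):
-457.4 x + 86.2 y = -31122.56
-510.2 x − 39.6 y = -15165.63
Solving the 2×2 system: x ≈ 40.9, y ≈ -144.0 km.
Check against A (with the unrounded x, y): √((x − 181.9)²+(y + 84.8)²) = 152.93 ≈ 152.92 km. ✓

40.9 km east, -144.0 km north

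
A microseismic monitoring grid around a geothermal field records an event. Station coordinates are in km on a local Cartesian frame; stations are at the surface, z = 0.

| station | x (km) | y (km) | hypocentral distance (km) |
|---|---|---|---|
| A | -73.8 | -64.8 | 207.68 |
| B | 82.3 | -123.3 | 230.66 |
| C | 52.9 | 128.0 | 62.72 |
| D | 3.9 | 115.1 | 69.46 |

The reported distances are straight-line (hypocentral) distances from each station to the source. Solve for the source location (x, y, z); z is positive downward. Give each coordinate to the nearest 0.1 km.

Each station gives a sphere (x−x_i)² + (y−y_i)² + z² = d_i² (stations at z=0).
Subtracting the A sphere from B and C: z² cancels, leaving linear equations in x and y:
312.2 x − 117.0 y = 2257.65
253.4 x + 385.6 y = 48734.11
Solving: x ≈ 43.807, y ≈ 97.597 km (keep extra digits for the depth step; rounded: 43.8, 97.6).
Then from the A sphere: z² = 207.68² − (x + 73.8)² − (y + 64.8)² with x = 43.807, y = 97.597, so z ≈ 54.100 ≈ 54.1 km.

(43.8, 97.6, 54.1)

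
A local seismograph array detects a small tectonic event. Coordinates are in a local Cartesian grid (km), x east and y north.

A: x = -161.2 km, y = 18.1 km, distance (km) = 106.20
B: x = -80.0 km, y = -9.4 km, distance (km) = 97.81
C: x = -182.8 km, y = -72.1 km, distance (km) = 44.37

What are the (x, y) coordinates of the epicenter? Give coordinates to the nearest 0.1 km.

Circle about each station: (x + 161.2)² + (y − 18.1)² = 106.20²; (x + 80.0)² + (y + 9.4)² = 97.81²; (x + 182.8)² + (y + 72.1)² = 44.37².
Subtracting the A equation from the B and C equations removes the quadratic terms:
162.4 x − 55.0 y = -18113.05
-43.2 x − 180.4 y = 21610.94
Solving the 2×2 system: x ≈ -140.7, y ≈ -86.1 km.
Check against A (with the unrounded x, y): √((x + 161.2)²+(y − 18.1)²) = 106.20 ≈ 106.20 km. ✓

x ≈ -140.7 km, y ≈ -86.1 km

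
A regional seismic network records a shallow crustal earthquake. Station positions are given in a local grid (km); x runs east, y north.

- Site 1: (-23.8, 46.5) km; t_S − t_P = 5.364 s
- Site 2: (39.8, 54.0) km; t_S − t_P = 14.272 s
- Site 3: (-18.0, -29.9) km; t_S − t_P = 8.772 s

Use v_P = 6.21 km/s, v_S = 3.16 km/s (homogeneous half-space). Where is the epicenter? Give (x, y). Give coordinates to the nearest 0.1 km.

Distance from S−P lag: d = Δt · v_P v_S / (v_P − v_S) = Δt · (6.21·3.16)/(6.21−3.16) ≈ 6.4340·Δt.
So d_Site 1 = 34.51, d_Site 2 = 91.83, d_Site 3 = 56.44 km.
Circle about each station: (x + 23.8)² + (y − 46.5)² = 34.51²; (x − 39.8)² + (y − 54.0)² = 91.83²; (x + 18.0)² + (y + 29.9)² = 56.44².
Subtracting the Site 1 equation from the Site 2 and Site 3 equations removes the quadratic terms:
127.2 x + 15.0 y = -5470.46
11.6 x − 152.8 y = -3505.21
Solving the 2×2 system: x ≈ -45.3, y ≈ 19.5 km.

x ≈ -45.3 km, y ≈ 19.5 km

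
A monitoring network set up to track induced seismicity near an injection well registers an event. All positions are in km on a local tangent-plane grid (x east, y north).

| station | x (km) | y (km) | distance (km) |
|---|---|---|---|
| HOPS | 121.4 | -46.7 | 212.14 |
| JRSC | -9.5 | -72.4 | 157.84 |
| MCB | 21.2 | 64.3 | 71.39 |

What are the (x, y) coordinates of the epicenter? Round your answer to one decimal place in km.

(-48.3, 80.6)

Circle about each station: (x − 121.4)² + (y + 46.7)² = 212.14²; (x + 9.5)² + (y + 72.4)² = 157.84²; (x − 21.2)² + (y − 64.3)² = 71.39².
Subtracting pairs of circle equations eliminates x²+y² and gives linear equations (the radical axes):
-261.8 x − 51.4 y = 8503.07
-200.4 x + 222.0 y = 27571.93
Solving the 2×2 system: x ≈ -48.3, y ≈ 80.6 km.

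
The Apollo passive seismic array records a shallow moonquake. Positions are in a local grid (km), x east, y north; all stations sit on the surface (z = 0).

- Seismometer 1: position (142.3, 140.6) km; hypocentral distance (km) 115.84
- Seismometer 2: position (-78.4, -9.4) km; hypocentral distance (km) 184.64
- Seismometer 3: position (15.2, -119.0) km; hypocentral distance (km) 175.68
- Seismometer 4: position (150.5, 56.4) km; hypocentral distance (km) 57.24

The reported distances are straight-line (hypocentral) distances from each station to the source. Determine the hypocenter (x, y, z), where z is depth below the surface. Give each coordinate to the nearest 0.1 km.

Each station gives a sphere (x−x_i)² + (y−y_i)² + z² = d_i² (stations at z=0).
Subtracting the Seismometer 1 sphere from Seismometer 2 and Seismometer 3: z² cancels, leaving linear equations in x and y:
-441.4 x − 300.0 y = -54455.75
-254.2 x − 519.2 y = -43070.17
Solving: x ≈ 100.398, y ≈ 33.800 km (keep extra digits for the depth step; rounded: 100.4, 33.8).
Then from the Seismometer 1 sphere: z² = 115.84² − (x − 142.3)² − (y − 140.6)² with x = 100.398, y = 33.800, so z ≈ 16.028 ≈ 16.0 km.

x ≈ 100.4 km, y ≈ 33.8 km, depth ≈ 16.0 km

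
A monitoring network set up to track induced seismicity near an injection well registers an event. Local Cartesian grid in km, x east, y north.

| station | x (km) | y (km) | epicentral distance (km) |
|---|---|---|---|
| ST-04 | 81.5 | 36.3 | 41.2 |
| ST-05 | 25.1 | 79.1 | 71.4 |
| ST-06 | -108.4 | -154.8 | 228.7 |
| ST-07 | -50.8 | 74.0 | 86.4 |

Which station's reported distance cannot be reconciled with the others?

ST-07

Solve using three stations at a time. Using ST-04, ST-05, ST-06 (subtract circle equations pairwise → linear system) gives (x, y) ≈ (48.5, 11.6).
Distances from that point to each station vs reported:
  ST-04: calculated 41.2 vs reported 41.2 → residual 0.0 km
  ST-05: calculated 71.4 vs reported 71.4 → residual 0.0 km
  ST-06: calculated 228.7 vs reported 228.7 → residual 0.0 km
  ST-07: calculated 117.2 vs reported 86.4 → residual 30.8 km
ST-04, ST-05, ST-06 are mutually consistent (residuals ≈ 0); ST-07 is off by 30.8 km.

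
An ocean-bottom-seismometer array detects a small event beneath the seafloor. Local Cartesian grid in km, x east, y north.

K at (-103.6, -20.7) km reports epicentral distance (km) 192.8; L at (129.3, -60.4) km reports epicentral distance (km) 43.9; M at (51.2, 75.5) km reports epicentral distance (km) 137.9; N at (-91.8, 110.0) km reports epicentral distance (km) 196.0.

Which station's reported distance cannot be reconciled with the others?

Solve using three stations at a time. Using K, L, M (subtract circle equations pairwise → linear system) gives (x, y) ≈ (85.5, -58.0).
Distances from that point to each station vs reported:
  K: calculated 192.8 vs reported 192.8 → residual 0.0 km
  L: calculated 43.8 vs reported 43.9 → residual 0.1 km
  M: calculated 137.9 vs reported 137.9 → residual 0.0 km
  N: calculated 244.3 vs reported 196.0 → residual 48.3 km
K, L, M are mutually consistent (residuals ≈ 0); N is off by 48.3 km.

N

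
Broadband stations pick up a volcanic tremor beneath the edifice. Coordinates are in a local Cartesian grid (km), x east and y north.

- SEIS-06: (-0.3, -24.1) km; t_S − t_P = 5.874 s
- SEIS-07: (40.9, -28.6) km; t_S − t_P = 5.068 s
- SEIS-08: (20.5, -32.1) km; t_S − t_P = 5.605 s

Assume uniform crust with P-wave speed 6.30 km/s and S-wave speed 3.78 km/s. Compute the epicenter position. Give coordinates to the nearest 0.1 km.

(34.8, 18.9)

Distance from S−P lag: d = Δt · v_P v_S / (v_P − v_S) = Δt · (6.30·3.78)/(6.30−3.78) ≈ 9.4500·Δt.
So d_SEIS-06 = 55.51, d_SEIS-07 = 47.89, d_SEIS-08 = 52.97 km.
Circle about each station: (x + 0.3)² + (y + 24.1)² = 55.51²; (x − 40.9)² + (y + 28.6)² = 47.89²; (x − 20.5)² + (y + 32.1)² = 52.97².
Subtracting the SEIS-06 equation from the SEIS-07 and SEIS-08 equations removes the quadratic terms:
82.4 x − 9.0 y = 2697.78
41.6 x − 16.0 y = 1145.30
Solving the 2×2 system: x ≈ 34.8, y ≈ 18.9 km.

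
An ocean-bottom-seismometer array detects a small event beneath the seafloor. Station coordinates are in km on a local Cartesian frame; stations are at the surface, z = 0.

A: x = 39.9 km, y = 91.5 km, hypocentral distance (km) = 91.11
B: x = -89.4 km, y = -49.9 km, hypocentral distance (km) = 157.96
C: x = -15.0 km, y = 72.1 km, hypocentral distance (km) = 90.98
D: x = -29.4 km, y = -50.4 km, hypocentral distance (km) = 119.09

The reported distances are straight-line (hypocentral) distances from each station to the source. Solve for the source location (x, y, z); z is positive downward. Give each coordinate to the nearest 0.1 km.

Each station gives a sphere (x−x_i)² + (y−y_i)² + z² = d_i² (stations at z=0).
Subtracting the A sphere from B and C: z² cancels, leaving linear equations in x and y:
-258.6 x − 282.8 y = -16132.22
-109.8 x − 38.8 y = -4517.18
Solving: x ≈ 30.999, y ≈ 28.698 km (keep extra digits for the depth step; rounded: 31.0, 28.7).
Then from the A sphere: z² = 91.11² − (x − 39.9)² − (y − 91.5)² with x = 30.999, y = 28.698, so z ≈ 65.404 ≈ 65.4 km.

x ≈ 31.0 km, y ≈ 28.7 km, depth ≈ 65.4 km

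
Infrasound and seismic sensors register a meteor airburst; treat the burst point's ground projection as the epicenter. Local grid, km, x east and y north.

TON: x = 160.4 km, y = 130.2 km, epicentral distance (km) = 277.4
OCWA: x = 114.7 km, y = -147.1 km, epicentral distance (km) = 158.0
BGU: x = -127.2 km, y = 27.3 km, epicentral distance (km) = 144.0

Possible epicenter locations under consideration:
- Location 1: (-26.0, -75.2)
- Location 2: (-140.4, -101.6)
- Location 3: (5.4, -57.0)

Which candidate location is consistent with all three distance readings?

Location 1

For each candidate, compare |candidate − station| to the reported distance:
Location 1: residuals TON 0.0, OCWA 0.0, BGU 0.0 → max 0.0 km
Location 2: residuals TON 102.4, OCWA 101.1, BGU 14.4 → max 102.4 km
Location 3: residuals TON 34.4, OCWA 16.4, BGU 13.1 → max 34.4 km
Only Location 1 has all residuals ≈ 0.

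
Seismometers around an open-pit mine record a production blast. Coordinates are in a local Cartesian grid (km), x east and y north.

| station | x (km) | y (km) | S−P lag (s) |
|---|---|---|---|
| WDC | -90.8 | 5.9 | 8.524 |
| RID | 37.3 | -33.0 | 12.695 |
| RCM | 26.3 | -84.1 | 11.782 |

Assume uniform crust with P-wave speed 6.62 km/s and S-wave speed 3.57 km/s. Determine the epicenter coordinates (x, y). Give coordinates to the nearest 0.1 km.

-59.2 km east, -52.1 km north

Distance from S−P lag: d = Δt · v_P v_S / (v_P − v_S) = Δt · (6.62·3.57)/(6.62−3.57) ≈ 7.7487·Δt.
So d_WDC = 66.05, d_RID = 98.37, d_RCM = 91.29 km.
Circle about each station: (x + 90.8)² + (y − 5.9)² = 66.05²; (x − 37.3)² + (y + 33.0)² = 98.37²; (x − 26.3)² + (y + 84.1)² = 91.29².
Subtracting the WDC equation from the RID and RCM equations removes the quadratic terms:
256.2 x − 77.8 y = -11113.21
234.2 x − 180.0 y = -4486.21
Solving the 2×2 system: x ≈ -59.2, y ≈ -52.1 km.
Check against WDC (with the unrounded x, y): √((x + 90.8)²+(y − 5.9)²) = 66.05 ≈ 66.05 km. ✓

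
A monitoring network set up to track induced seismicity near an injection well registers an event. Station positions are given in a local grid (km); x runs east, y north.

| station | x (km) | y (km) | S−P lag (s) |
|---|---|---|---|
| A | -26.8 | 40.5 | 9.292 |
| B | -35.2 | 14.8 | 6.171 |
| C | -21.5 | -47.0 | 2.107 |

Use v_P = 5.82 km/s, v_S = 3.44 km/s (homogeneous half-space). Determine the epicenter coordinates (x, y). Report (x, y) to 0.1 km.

Distance from S−P lag: d = Δt · v_P v_S / (v_P − v_S) = Δt · (5.82·3.44)/(5.82−3.44) ≈ 8.4121·Δt.
So d_A = 78.17, d_B = 51.91, d_C = 17.72 km.
Circle about each station: (x + 26.8)² + (y − 40.5)² = 78.17²; (x + 35.2)² + (y − 14.8)² = 51.91²; (x + 21.5)² + (y + 47.0)² = 17.72².
Subtracting pairs of circle equations eliminates x²+y² and gives linear equations (the radical axes):
-16.8 x − 51.4 y = 2515.49
10.6 x − 175.0 y = 6109.31
Solving the 2×2 system: x ≈ -36.2, y ≈ -37.1 km.
Check against A (with the unrounded x, y): √((x + 26.8)²+(y − 40.5)²) = 78.17 ≈ 78.17 km. ✓

-36.2 km east, -37.1 km north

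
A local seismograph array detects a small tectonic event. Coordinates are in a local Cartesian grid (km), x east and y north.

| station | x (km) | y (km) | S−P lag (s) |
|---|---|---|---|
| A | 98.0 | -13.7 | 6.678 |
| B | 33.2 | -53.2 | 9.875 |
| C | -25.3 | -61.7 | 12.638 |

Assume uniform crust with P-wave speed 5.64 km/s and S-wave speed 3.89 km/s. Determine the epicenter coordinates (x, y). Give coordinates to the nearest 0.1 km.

(69.7, 65.1)

Distance from S−P lag: d = Δt · v_P v_S / (v_P − v_S) = Δt · (5.64·3.89)/(5.64−3.89) ≈ 12.5369·Δt.
So d_A = 83.72, d_B = 123.80, d_C = 158.44 km.
Circle about each station: (x − 98.0)² + (y + 13.7)² = 83.72²; (x − 33.2)² + (y + 53.2)² = 123.80²; (x + 25.3)² + (y + 61.7)² = 158.44².
Subtracting the A equation from the B and C equations removes the quadratic terms:
-129.6 x − 79.0 y = -14176.61
-246.6 x − 96.0 y = -23438.91
Solving the 2×2 system: x ≈ 69.7, y ≈ 65.1 km.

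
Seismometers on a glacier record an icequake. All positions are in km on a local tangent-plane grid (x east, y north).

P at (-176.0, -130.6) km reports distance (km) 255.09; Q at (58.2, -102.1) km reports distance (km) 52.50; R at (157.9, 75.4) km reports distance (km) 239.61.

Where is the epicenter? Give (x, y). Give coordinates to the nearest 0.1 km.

x ≈ 78.3 km, y ≈ -150.6 km

Circle about each station: (x + 176.0)² + (y + 130.6)² = 255.09²; (x − 58.2)² + (y + 102.1)² = 52.50²; (x − 157.9)² + (y − 75.4)² = 239.61².
Subtracting the P equation from the Q and R equations removes the quadratic terms:
468.4 x + 57.0 y = 28093.95
667.8 x + 412.0 y = -9756.83
Solving the 2×2 system: x ≈ 78.3, y ≈ -150.6 km.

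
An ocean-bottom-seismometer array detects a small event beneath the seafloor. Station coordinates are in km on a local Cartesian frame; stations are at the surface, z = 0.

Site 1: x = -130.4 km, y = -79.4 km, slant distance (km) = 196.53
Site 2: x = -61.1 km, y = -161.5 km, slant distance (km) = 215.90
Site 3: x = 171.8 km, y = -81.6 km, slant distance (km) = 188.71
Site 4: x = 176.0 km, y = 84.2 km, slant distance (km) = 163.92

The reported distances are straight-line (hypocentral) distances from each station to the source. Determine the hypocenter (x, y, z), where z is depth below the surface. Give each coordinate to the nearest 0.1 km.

(26.5, 31.4, 41.6)

Each station gives a sphere (x−x_i)² + (y−y_i)² + z² = d_i² (stations at z=0).
Subtracting the Site 1 sphere from Site 2 and Site 3: z² cancels, leaving linear equations in x and y:
138.6 x − 164.2 y = -1481.83
604.4 x − 4.4 y = 15877.86
Solving: x ≈ 26.499, y ≈ 31.392 km (keep extra digits for the depth step; rounded: 26.5, 31.4).
Then from the Site 1 sphere: z² = 196.53² − (x + 130.4)² − (y + 79.4)² with x = 26.499, y = 31.392, so z ≈ 41.616 ≈ 41.6 km.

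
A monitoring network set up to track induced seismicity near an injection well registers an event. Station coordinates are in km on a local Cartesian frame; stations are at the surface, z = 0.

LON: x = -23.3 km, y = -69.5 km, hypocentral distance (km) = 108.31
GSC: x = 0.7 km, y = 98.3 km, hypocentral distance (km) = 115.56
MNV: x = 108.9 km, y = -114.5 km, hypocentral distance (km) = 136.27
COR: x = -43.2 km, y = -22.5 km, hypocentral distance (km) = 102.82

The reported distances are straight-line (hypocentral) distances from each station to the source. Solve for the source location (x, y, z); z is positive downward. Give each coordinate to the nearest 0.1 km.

x ≈ 48.6 km, y ≈ 1.0 km, depth ≈ 39.9 km

Each station gives a sphere (x−x_i)² + (y−y_i)² + z² = d_i² (stations at z=0).
Subtracting the LON sphere from GSC and MNV: z² cancels, leaving linear equations in x and y:
48.0 x + 335.6 y = 2667.18
264.4 x − 90.0 y = 12757.86
Solving: x ≈ 48.592, y ≈ 0.998 km (keep extra digits for the depth step; rounded: 48.6, 1.0).
Then from the LON sphere: z² = 108.31² − (x + 23.3)² − (y + 69.5)² with x = 48.592, y = 0.998, so z ≈ 39.908 ≈ 39.9 km.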